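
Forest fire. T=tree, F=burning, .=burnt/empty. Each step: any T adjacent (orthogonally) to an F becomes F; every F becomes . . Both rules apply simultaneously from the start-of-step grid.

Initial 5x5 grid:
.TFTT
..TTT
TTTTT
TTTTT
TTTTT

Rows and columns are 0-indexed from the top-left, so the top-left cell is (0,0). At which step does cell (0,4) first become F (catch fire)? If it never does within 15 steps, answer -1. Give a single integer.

Step 1: cell (0,4)='T' (+3 fires, +1 burnt)
Step 2: cell (0,4)='F' (+3 fires, +3 burnt)
  -> target ignites at step 2
Step 3: cell (0,4)='.' (+4 fires, +3 burnt)
Step 4: cell (0,4)='.' (+5 fires, +4 burnt)
Step 5: cell (0,4)='.' (+4 fires, +5 burnt)
Step 6: cell (0,4)='.' (+2 fires, +4 burnt)
Step 7: cell (0,4)='.' (+0 fires, +2 burnt)
  fire out at step 7

2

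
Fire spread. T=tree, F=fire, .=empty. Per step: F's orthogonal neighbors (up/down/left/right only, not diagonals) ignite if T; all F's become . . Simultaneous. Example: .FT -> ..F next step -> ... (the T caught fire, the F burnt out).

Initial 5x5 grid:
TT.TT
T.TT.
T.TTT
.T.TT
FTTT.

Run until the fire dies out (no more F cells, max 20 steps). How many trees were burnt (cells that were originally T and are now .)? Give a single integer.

Step 1: +1 fires, +1 burnt (F count now 1)
Step 2: +2 fires, +1 burnt (F count now 2)
Step 3: +1 fires, +2 burnt (F count now 1)
Step 4: +1 fires, +1 burnt (F count now 1)
Step 5: +2 fires, +1 burnt (F count now 2)
Step 6: +3 fires, +2 burnt (F count now 3)
Step 7: +2 fires, +3 burnt (F count now 2)
Step 8: +1 fires, +2 burnt (F count now 1)
Step 9: +0 fires, +1 burnt (F count now 0)
Fire out after step 9
Initially T: 17, now '.': 21
Total burnt (originally-T cells now '.'): 13

Answer: 13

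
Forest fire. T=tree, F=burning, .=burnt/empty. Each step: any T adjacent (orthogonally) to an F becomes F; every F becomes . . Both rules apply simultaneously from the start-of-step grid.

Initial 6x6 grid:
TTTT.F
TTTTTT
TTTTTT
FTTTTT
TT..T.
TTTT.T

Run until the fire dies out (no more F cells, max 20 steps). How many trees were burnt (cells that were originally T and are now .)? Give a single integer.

Step 1: +4 fires, +2 burnt (F count now 4)
Step 2: +7 fires, +4 burnt (F count now 7)
Step 3: +8 fires, +7 burnt (F count now 8)
Step 4: +6 fires, +8 burnt (F count now 6)
Step 5: +3 fires, +6 burnt (F count now 3)
Step 6: +0 fires, +3 burnt (F count now 0)
Fire out after step 6
Initially T: 29, now '.': 35
Total burnt (originally-T cells now '.'): 28

Answer: 28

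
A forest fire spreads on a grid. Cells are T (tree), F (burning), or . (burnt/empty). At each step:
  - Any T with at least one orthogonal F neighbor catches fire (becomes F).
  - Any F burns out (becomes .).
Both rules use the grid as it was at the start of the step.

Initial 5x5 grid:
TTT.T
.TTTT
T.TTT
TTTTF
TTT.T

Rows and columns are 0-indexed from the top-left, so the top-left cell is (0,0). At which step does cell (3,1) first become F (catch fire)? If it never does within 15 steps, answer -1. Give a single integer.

Step 1: cell (3,1)='T' (+3 fires, +1 burnt)
Step 2: cell (3,1)='T' (+3 fires, +3 burnt)
Step 3: cell (3,1)='F' (+5 fires, +3 burnt)
  -> target ignites at step 3
Step 4: cell (3,1)='.' (+3 fires, +5 burnt)
Step 5: cell (3,1)='.' (+4 fires, +3 burnt)
Step 6: cell (3,1)='.' (+1 fires, +4 burnt)
Step 7: cell (3,1)='.' (+1 fires, +1 burnt)
Step 8: cell (3,1)='.' (+0 fires, +1 burnt)
  fire out at step 8

3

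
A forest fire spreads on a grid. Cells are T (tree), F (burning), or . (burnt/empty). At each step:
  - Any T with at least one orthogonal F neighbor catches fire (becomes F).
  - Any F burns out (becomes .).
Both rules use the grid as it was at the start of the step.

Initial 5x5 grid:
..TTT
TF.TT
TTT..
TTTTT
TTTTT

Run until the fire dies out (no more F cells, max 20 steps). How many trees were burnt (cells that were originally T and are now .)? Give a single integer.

Answer: 14

Derivation:
Step 1: +2 fires, +1 burnt (F count now 2)
Step 2: +3 fires, +2 burnt (F count now 3)
Step 3: +3 fires, +3 burnt (F count now 3)
Step 4: +3 fires, +3 burnt (F count now 3)
Step 5: +2 fires, +3 burnt (F count now 2)
Step 6: +1 fires, +2 burnt (F count now 1)
Step 7: +0 fires, +1 burnt (F count now 0)
Fire out after step 7
Initially T: 19, now '.': 20
Total burnt (originally-T cells now '.'): 14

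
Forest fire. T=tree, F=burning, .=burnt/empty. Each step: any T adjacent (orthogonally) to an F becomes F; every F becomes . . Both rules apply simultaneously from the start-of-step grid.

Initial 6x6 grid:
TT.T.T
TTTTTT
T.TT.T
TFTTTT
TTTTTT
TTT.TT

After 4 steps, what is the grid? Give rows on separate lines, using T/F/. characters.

Step 1: 3 trees catch fire, 1 burn out
  TT.T.T
  TTTTTT
  T.TT.T
  F.FTTT
  TFTTTT
  TTT.TT
Step 2: 6 trees catch fire, 3 burn out
  TT.T.T
  TTTTTT
  F.FT.T
  ...FTT
  F.FTTT
  TFT.TT
Step 3: 7 trees catch fire, 6 burn out
  TT.T.T
  FTFTTT
  ...F.T
  ....FT
  ...FTT
  F.F.TT
Step 4: 5 trees catch fire, 7 burn out
  FT.T.T
  .F.FTT
  .....T
  .....F
  ....FT
  ....TT

FT.T.T
.F.FTT
.....T
.....F
....FT
....TT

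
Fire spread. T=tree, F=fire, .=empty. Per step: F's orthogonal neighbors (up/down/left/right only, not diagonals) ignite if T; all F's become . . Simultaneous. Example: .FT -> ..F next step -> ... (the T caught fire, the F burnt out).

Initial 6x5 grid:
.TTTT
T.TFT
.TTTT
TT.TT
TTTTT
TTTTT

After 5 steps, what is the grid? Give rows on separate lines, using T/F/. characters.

Step 1: 4 trees catch fire, 1 burn out
  .TTFT
  T.F.F
  .TTFT
  TT.TT
  TTTTT
  TTTTT
Step 2: 5 trees catch fire, 4 burn out
  .TF.F
  T....
  .TF.F
  TT.FT
  TTTTT
  TTTTT
Step 3: 4 trees catch fire, 5 burn out
  .F...
  T....
  .F...
  TT..F
  TTTFT
  TTTTT
Step 4: 4 trees catch fire, 4 burn out
  .....
  T....
  .....
  TF...
  TTF.F
  TTTFT
Step 5: 4 trees catch fire, 4 burn out
  .....
  T....
  .....
  F....
  TF...
  TTF.F

.....
T....
.....
F....
TF...
TTF.F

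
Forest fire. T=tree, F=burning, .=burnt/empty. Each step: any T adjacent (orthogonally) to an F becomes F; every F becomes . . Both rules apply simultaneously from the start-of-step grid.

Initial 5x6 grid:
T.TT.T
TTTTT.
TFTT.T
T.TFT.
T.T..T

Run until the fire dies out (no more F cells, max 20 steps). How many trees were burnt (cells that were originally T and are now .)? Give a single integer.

Answer: 16

Derivation:
Step 1: +6 fires, +2 burnt (F count now 6)
Step 2: +5 fires, +6 burnt (F count now 5)
Step 3: +5 fires, +5 burnt (F count now 5)
Step 4: +0 fires, +5 burnt (F count now 0)
Fire out after step 4
Initially T: 19, now '.': 27
Total burnt (originally-T cells now '.'): 16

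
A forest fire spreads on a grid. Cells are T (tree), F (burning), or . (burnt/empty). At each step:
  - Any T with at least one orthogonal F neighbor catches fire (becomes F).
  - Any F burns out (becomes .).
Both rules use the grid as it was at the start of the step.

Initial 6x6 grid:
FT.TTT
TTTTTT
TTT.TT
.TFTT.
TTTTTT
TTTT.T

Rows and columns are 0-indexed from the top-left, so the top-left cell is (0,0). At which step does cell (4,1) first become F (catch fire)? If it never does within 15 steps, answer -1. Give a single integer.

Step 1: cell (4,1)='T' (+6 fires, +2 burnt)
Step 2: cell (4,1)='F' (+8 fires, +6 burnt)
  -> target ignites at step 2
Step 3: cell (4,1)='.' (+6 fires, +8 burnt)
Step 4: cell (4,1)='.' (+5 fires, +6 burnt)
Step 5: cell (4,1)='.' (+3 fires, +5 burnt)
Step 6: cell (4,1)='.' (+1 fires, +3 burnt)
Step 7: cell (4,1)='.' (+0 fires, +1 burnt)
  fire out at step 7

2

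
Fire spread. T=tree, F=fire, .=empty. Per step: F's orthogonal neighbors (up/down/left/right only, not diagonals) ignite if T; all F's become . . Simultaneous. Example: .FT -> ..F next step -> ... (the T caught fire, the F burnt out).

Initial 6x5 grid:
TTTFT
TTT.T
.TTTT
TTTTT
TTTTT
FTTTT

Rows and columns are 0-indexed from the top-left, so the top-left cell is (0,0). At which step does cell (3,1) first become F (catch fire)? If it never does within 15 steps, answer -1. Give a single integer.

Step 1: cell (3,1)='T' (+4 fires, +2 burnt)
Step 2: cell (3,1)='T' (+6 fires, +4 burnt)
Step 3: cell (3,1)='F' (+7 fires, +6 burnt)
  -> target ignites at step 3
Step 4: cell (3,1)='.' (+7 fires, +7 burnt)
Step 5: cell (3,1)='.' (+2 fires, +7 burnt)
Step 6: cell (3,1)='.' (+0 fires, +2 burnt)
  fire out at step 6

3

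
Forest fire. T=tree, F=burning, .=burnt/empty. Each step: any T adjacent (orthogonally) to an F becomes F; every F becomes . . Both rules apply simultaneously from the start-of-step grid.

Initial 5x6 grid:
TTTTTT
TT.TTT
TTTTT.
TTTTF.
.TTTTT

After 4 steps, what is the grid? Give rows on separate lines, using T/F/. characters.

Step 1: 3 trees catch fire, 1 burn out
  TTTTTT
  TT.TTT
  TTTTF.
  TTTF..
  .TTTFT
Step 2: 5 trees catch fire, 3 burn out
  TTTTTT
  TT.TFT
  TTTF..
  TTF...
  .TTF.F
Step 3: 6 trees catch fire, 5 burn out
  TTTTFT
  TT.F.F
  TTF...
  TF....
  .TF...
Step 4: 5 trees catch fire, 6 burn out
  TTTF.F
  TT....
  TF....
  F.....
  .F....

TTTF.F
TT....
TF....
F.....
.F....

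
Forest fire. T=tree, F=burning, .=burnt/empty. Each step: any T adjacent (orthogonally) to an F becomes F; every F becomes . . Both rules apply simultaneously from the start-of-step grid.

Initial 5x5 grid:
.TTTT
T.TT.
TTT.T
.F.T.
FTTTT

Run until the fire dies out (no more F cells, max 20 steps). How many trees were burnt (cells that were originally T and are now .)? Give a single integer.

Answer: 15

Derivation:
Step 1: +2 fires, +2 burnt (F count now 2)
Step 2: +3 fires, +2 burnt (F count now 3)
Step 3: +3 fires, +3 burnt (F count now 3)
Step 4: +4 fires, +3 burnt (F count now 4)
Step 5: +2 fires, +4 burnt (F count now 2)
Step 6: +1 fires, +2 burnt (F count now 1)
Step 7: +0 fires, +1 burnt (F count now 0)
Fire out after step 7
Initially T: 16, now '.': 24
Total burnt (originally-T cells now '.'): 15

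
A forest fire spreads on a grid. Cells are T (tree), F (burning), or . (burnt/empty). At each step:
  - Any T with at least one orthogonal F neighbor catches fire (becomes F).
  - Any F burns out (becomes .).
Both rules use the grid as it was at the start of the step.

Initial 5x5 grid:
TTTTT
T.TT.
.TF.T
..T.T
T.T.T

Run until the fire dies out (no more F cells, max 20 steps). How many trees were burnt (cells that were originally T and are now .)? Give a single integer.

Answer: 11

Derivation:
Step 1: +3 fires, +1 burnt (F count now 3)
Step 2: +3 fires, +3 burnt (F count now 3)
Step 3: +2 fires, +3 burnt (F count now 2)
Step 4: +2 fires, +2 burnt (F count now 2)
Step 5: +1 fires, +2 burnt (F count now 1)
Step 6: +0 fires, +1 burnt (F count now 0)
Fire out after step 6
Initially T: 15, now '.': 21
Total burnt (originally-T cells now '.'): 11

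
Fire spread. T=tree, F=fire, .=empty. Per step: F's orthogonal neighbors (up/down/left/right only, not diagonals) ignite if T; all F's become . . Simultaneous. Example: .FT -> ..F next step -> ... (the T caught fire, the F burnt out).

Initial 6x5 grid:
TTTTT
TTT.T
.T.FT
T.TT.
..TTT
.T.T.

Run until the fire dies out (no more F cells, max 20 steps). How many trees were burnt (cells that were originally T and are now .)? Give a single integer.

Step 1: +2 fires, +1 burnt (F count now 2)
Step 2: +3 fires, +2 burnt (F count now 3)
Step 3: +4 fires, +3 burnt (F count now 4)
Step 4: +1 fires, +4 burnt (F count now 1)
Step 5: +1 fires, +1 burnt (F count now 1)
Step 6: +2 fires, +1 burnt (F count now 2)
Step 7: +2 fires, +2 burnt (F count now 2)
Step 8: +2 fires, +2 burnt (F count now 2)
Step 9: +0 fires, +2 burnt (F count now 0)
Fire out after step 9
Initially T: 19, now '.': 28
Total burnt (originally-T cells now '.'): 17

Answer: 17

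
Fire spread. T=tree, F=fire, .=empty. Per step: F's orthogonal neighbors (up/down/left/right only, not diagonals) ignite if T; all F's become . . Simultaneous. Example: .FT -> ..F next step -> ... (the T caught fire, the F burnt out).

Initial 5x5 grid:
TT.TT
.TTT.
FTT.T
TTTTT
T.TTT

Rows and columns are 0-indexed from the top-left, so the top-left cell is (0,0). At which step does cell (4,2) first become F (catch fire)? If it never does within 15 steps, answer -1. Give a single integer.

Step 1: cell (4,2)='T' (+2 fires, +1 burnt)
Step 2: cell (4,2)='T' (+4 fires, +2 burnt)
Step 3: cell (4,2)='T' (+3 fires, +4 burnt)
Step 4: cell (4,2)='F' (+4 fires, +3 burnt)
  -> target ignites at step 4
Step 5: cell (4,2)='.' (+3 fires, +4 burnt)
Step 6: cell (4,2)='.' (+3 fires, +3 burnt)
Step 7: cell (4,2)='.' (+0 fires, +3 burnt)
  fire out at step 7

4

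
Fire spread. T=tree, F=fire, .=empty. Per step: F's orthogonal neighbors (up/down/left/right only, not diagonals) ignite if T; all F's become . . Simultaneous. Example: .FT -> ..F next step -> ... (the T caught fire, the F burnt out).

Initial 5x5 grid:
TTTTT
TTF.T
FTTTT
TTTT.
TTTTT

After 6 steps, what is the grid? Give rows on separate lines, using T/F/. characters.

Step 1: 6 trees catch fire, 2 burn out
  TTFTT
  FF..T
  .FFTT
  FTTT.
  TTTTT
Step 2: 7 trees catch fire, 6 burn out
  FF.FT
  ....T
  ...FT
  .FFT.
  FTTTT
Step 3: 5 trees catch fire, 7 burn out
  ....F
  ....T
  ....F
  ...F.
  .FFTT
Step 4: 2 trees catch fire, 5 burn out
  .....
  ....F
  .....
  .....
  ...FT
Step 5: 1 trees catch fire, 2 burn out
  .....
  .....
  .....
  .....
  ....F
Step 6: 0 trees catch fire, 1 burn out
  .....
  .....
  .....
  .....
  .....

.....
.....
.....
.....
.....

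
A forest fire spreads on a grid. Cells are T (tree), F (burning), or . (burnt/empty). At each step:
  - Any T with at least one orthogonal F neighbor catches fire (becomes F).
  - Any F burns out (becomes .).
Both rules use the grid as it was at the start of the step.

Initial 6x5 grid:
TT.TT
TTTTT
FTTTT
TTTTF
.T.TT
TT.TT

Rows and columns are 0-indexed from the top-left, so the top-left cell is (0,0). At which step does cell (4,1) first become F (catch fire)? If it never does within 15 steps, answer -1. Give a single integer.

Step 1: cell (4,1)='T' (+6 fires, +2 burnt)
Step 2: cell (4,1)='T' (+9 fires, +6 burnt)
Step 3: cell (4,1)='F' (+6 fires, +9 burnt)
  -> target ignites at step 3
Step 4: cell (4,1)='.' (+2 fires, +6 burnt)
Step 5: cell (4,1)='.' (+1 fires, +2 burnt)
Step 6: cell (4,1)='.' (+0 fires, +1 burnt)
  fire out at step 6

3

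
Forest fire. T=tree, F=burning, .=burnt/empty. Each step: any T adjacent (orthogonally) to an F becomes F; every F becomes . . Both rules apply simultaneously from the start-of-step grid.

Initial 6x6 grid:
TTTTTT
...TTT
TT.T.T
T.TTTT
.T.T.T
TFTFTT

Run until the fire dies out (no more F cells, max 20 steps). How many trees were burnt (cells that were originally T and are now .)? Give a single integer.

Answer: 22

Derivation:
Step 1: +5 fires, +2 burnt (F count now 5)
Step 2: +2 fires, +5 burnt (F count now 2)
Step 3: +4 fires, +2 burnt (F count now 4)
Step 4: +2 fires, +4 burnt (F count now 2)
Step 5: +3 fires, +2 burnt (F count now 3)
Step 6: +3 fires, +3 burnt (F count now 3)
Step 7: +2 fires, +3 burnt (F count now 2)
Step 8: +1 fires, +2 burnt (F count now 1)
Step 9: +0 fires, +1 burnt (F count now 0)
Fire out after step 9
Initially T: 25, now '.': 33
Total burnt (originally-T cells now '.'): 22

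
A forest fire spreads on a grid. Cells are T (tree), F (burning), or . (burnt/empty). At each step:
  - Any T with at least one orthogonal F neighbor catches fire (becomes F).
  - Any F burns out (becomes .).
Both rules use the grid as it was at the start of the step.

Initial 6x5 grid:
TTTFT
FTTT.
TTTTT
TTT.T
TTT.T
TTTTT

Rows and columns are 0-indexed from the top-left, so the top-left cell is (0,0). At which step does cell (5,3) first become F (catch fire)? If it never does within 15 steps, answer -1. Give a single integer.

Step 1: cell (5,3)='T' (+6 fires, +2 burnt)
Step 2: cell (5,3)='T' (+5 fires, +6 burnt)
Step 3: cell (5,3)='T' (+4 fires, +5 burnt)
Step 4: cell (5,3)='T' (+4 fires, +4 burnt)
Step 5: cell (5,3)='T' (+3 fires, +4 burnt)
Step 6: cell (5,3)='T' (+2 fires, +3 burnt)
Step 7: cell (5,3)='F' (+1 fires, +2 burnt)
  -> target ignites at step 7
Step 8: cell (5,3)='.' (+0 fires, +1 burnt)
  fire out at step 8

7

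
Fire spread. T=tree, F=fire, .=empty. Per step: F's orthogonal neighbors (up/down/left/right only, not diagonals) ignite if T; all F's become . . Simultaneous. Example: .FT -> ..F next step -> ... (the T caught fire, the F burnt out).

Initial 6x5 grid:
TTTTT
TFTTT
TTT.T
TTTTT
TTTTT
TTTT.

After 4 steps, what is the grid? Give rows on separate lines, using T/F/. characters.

Step 1: 4 trees catch fire, 1 burn out
  TFTTT
  F.FTT
  TFT.T
  TTTTT
  TTTTT
  TTTT.
Step 2: 6 trees catch fire, 4 burn out
  F.FTT
  ...FT
  F.F.T
  TFTTT
  TTTTT
  TTTT.
Step 3: 5 trees catch fire, 6 burn out
  ...FT
  ....F
  ....T
  F.FTT
  TFTTT
  TTTT.
Step 4: 6 trees catch fire, 5 burn out
  ....F
  .....
  ....F
  ...FT
  F.FTT
  TFTT.

....F
.....
....F
...FT
F.FTT
TFTT.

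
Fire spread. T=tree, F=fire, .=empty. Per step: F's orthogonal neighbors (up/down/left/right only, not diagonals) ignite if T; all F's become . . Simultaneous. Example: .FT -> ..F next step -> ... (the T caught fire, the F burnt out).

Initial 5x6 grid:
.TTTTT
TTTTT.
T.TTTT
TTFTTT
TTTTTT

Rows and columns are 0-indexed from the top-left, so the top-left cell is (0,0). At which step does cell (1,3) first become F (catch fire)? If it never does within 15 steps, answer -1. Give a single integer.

Step 1: cell (1,3)='T' (+4 fires, +1 burnt)
Step 2: cell (1,3)='T' (+6 fires, +4 burnt)
Step 3: cell (1,3)='F' (+8 fires, +6 burnt)
  -> target ignites at step 3
Step 4: cell (1,3)='.' (+6 fires, +8 burnt)
Step 5: cell (1,3)='.' (+1 fires, +6 burnt)
Step 6: cell (1,3)='.' (+1 fires, +1 burnt)
Step 7: cell (1,3)='.' (+0 fires, +1 burnt)
  fire out at step 7

3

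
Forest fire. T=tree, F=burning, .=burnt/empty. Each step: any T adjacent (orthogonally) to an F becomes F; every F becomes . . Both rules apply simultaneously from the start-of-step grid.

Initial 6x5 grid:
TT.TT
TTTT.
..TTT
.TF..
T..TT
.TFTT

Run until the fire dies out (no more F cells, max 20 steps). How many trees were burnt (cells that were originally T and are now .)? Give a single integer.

Step 1: +4 fires, +2 burnt (F count now 4)
Step 2: +4 fires, +4 burnt (F count now 4)
Step 3: +4 fires, +4 burnt (F count now 4)
Step 4: +3 fires, +4 burnt (F count now 3)
Step 5: +2 fires, +3 burnt (F count now 2)
Step 6: +0 fires, +2 burnt (F count now 0)
Fire out after step 6
Initially T: 18, now '.': 29
Total burnt (originally-T cells now '.'): 17

Answer: 17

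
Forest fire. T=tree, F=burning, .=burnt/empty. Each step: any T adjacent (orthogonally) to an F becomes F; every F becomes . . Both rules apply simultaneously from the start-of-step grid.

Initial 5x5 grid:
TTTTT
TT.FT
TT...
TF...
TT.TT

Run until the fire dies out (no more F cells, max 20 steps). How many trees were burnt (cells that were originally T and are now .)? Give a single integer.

Step 1: +5 fires, +2 burnt (F count now 5)
Step 2: +5 fires, +5 burnt (F count now 5)
Step 3: +2 fires, +5 burnt (F count now 2)
Step 4: +1 fires, +2 burnt (F count now 1)
Step 5: +0 fires, +1 burnt (F count now 0)
Fire out after step 5
Initially T: 15, now '.': 23
Total burnt (originally-T cells now '.'): 13

Answer: 13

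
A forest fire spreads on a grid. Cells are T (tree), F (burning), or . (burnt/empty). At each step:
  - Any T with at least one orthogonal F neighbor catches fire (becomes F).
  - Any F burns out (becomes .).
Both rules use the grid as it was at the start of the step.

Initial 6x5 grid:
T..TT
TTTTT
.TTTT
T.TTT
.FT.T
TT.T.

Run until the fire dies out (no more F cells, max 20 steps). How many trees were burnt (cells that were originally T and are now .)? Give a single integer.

Step 1: +2 fires, +1 burnt (F count now 2)
Step 2: +2 fires, +2 burnt (F count now 2)
Step 3: +2 fires, +2 burnt (F count now 2)
Step 4: +4 fires, +2 burnt (F count now 4)
Step 5: +4 fires, +4 burnt (F count now 4)
Step 6: +3 fires, +4 burnt (F count now 3)
Step 7: +2 fires, +3 burnt (F count now 2)
Step 8: +0 fires, +2 burnt (F count now 0)
Fire out after step 8
Initially T: 21, now '.': 28
Total burnt (originally-T cells now '.'): 19

Answer: 19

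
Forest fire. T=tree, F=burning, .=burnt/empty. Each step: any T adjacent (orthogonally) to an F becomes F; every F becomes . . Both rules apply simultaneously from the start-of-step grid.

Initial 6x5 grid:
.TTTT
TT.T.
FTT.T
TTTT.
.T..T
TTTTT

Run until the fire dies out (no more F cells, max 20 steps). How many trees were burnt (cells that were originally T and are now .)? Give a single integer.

Step 1: +3 fires, +1 burnt (F count now 3)
Step 2: +3 fires, +3 burnt (F count now 3)
Step 3: +3 fires, +3 burnt (F count now 3)
Step 4: +3 fires, +3 burnt (F count now 3)
Step 5: +3 fires, +3 burnt (F count now 3)
Step 6: +3 fires, +3 burnt (F count now 3)
Step 7: +1 fires, +3 burnt (F count now 1)
Step 8: +1 fires, +1 burnt (F count now 1)
Step 9: +0 fires, +1 burnt (F count now 0)
Fire out after step 9
Initially T: 21, now '.': 29
Total burnt (originally-T cells now '.'): 20

Answer: 20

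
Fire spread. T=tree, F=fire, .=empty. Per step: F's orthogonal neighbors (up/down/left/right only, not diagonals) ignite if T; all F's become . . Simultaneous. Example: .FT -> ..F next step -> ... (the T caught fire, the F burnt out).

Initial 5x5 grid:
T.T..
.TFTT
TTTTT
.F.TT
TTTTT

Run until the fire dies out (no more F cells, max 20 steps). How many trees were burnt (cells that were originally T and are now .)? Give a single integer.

Answer: 16

Derivation:
Step 1: +6 fires, +2 burnt (F count now 6)
Step 2: +5 fires, +6 burnt (F count now 5)
Step 3: +3 fires, +5 burnt (F count now 3)
Step 4: +2 fires, +3 burnt (F count now 2)
Step 5: +0 fires, +2 burnt (F count now 0)
Fire out after step 5
Initially T: 17, now '.': 24
Total burnt (originally-T cells now '.'): 16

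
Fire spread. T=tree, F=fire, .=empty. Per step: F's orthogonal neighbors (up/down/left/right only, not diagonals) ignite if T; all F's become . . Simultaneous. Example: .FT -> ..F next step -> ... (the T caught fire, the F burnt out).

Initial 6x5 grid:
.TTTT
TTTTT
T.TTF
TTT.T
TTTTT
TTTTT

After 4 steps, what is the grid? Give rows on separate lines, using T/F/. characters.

Step 1: 3 trees catch fire, 1 burn out
  .TTTT
  TTTTF
  T.TF.
  TTT.F
  TTTTT
  TTTTT
Step 2: 4 trees catch fire, 3 burn out
  .TTTF
  TTTF.
  T.F..
  TTT..
  TTTTF
  TTTTT
Step 3: 5 trees catch fire, 4 burn out
  .TTF.
  TTF..
  T....
  TTF..
  TTTF.
  TTTTF
Step 4: 5 trees catch fire, 5 burn out
  .TF..
  TF...
  T....
  TF...
  TTF..
  TTTF.

.TF..
TF...
T....
TF...
TTF..
TTTF.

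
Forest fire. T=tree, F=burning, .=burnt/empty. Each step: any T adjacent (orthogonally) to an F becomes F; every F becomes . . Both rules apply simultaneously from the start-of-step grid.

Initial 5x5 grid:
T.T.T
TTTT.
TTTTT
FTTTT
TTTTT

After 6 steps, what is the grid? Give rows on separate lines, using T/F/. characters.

Step 1: 3 trees catch fire, 1 burn out
  T.T.T
  TTTT.
  FTTTT
  .FTTT
  FTTTT
Step 2: 4 trees catch fire, 3 burn out
  T.T.T
  FTTT.
  .FTTT
  ..FTT
  .FTTT
Step 3: 5 trees catch fire, 4 burn out
  F.T.T
  .FTT.
  ..FTT
  ...FT
  ..FTT
Step 4: 4 trees catch fire, 5 burn out
  ..T.T
  ..FT.
  ...FT
  ....F
  ...FT
Step 5: 4 trees catch fire, 4 burn out
  ..F.T
  ...F.
  ....F
  .....
  ....F
Step 6: 0 trees catch fire, 4 burn out
  ....T
  .....
  .....
  .....
  .....

....T
.....
.....
.....
.....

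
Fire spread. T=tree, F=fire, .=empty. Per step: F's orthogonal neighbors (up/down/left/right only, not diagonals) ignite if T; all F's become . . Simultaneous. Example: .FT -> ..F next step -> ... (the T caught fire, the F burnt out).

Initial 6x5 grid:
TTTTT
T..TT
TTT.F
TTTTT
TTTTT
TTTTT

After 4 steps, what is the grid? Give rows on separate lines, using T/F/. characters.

Step 1: 2 trees catch fire, 1 burn out
  TTTTT
  T..TF
  TTT..
  TTTTF
  TTTTT
  TTTTT
Step 2: 4 trees catch fire, 2 burn out
  TTTTF
  T..F.
  TTT..
  TTTF.
  TTTTF
  TTTTT
Step 3: 4 trees catch fire, 4 burn out
  TTTF.
  T....
  TTT..
  TTF..
  TTTF.
  TTTTF
Step 4: 5 trees catch fire, 4 burn out
  TTF..
  T....
  TTF..
  TF...
  TTF..
  TTTF.

TTF..
T....
TTF..
TF...
TTF..
TTTF.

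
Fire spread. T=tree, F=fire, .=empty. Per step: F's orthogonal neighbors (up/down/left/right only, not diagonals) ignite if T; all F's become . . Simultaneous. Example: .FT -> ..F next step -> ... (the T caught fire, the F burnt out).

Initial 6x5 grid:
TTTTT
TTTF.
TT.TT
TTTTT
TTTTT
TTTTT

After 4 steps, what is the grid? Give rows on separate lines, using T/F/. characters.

Step 1: 3 trees catch fire, 1 burn out
  TTTFT
  TTF..
  TT.FT
  TTTTT
  TTTTT
  TTTTT
Step 2: 5 trees catch fire, 3 burn out
  TTF.F
  TF...
  TT..F
  TTTFT
  TTTTT
  TTTTT
Step 3: 6 trees catch fire, 5 burn out
  TF...
  F....
  TF...
  TTF.F
  TTTFT
  TTTTT
Step 4: 6 trees catch fire, 6 burn out
  F....
  .....
  F....
  TF...
  TTF.F
  TTTFT

F....
.....
F....
TF...
TTF.F
TTTFT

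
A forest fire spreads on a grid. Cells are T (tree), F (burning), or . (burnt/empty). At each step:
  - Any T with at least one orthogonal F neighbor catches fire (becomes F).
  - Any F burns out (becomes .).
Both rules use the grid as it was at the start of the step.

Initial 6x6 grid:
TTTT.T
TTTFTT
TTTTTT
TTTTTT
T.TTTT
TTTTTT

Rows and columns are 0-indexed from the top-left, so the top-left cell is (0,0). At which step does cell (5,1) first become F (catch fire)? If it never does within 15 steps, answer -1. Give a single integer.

Step 1: cell (5,1)='T' (+4 fires, +1 burnt)
Step 2: cell (5,1)='T' (+6 fires, +4 burnt)
Step 3: cell (5,1)='T' (+8 fires, +6 burnt)
Step 4: cell (5,1)='T' (+7 fires, +8 burnt)
Step 5: cell (5,1)='T' (+4 fires, +7 burnt)
Step 6: cell (5,1)='F' (+3 fires, +4 burnt)
  -> target ignites at step 6
Step 7: cell (5,1)='.' (+1 fires, +3 burnt)
Step 8: cell (5,1)='.' (+0 fires, +1 burnt)
  fire out at step 8

6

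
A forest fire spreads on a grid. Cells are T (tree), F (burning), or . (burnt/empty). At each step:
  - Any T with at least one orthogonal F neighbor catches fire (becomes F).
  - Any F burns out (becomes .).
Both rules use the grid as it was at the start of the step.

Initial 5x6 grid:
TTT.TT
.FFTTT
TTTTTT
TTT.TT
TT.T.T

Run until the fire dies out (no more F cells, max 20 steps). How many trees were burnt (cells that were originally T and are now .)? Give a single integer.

Answer: 22

Derivation:
Step 1: +5 fires, +2 burnt (F count now 5)
Step 2: +6 fires, +5 burnt (F count now 6)
Step 3: +5 fires, +6 burnt (F count now 5)
Step 4: +4 fires, +5 burnt (F count now 4)
Step 5: +1 fires, +4 burnt (F count now 1)
Step 6: +1 fires, +1 burnt (F count now 1)
Step 7: +0 fires, +1 burnt (F count now 0)
Fire out after step 7
Initially T: 23, now '.': 29
Total burnt (originally-T cells now '.'): 22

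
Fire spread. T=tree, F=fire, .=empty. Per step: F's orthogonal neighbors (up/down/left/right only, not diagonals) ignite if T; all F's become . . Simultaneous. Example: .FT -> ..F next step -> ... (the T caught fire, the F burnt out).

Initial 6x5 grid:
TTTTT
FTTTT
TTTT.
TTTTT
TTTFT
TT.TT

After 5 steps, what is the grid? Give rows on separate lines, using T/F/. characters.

Step 1: 7 trees catch fire, 2 burn out
  FTTTT
  .FTTT
  FTTT.
  TTTFT
  TTF.F
  TT.FT
Step 2: 9 trees catch fire, 7 burn out
  .FTTT
  ..FTT
  .FTF.
  FTF.F
  TF...
  TT..F
Step 3: 6 trees catch fire, 9 burn out
  ..FTT
  ...FT
  ..F..
  .F...
  F....
  TF...
Step 4: 3 trees catch fire, 6 burn out
  ...FT
  ....F
  .....
  .....
  .....
  F....
Step 5: 1 trees catch fire, 3 burn out
  ....F
  .....
  .....
  .....
  .....
  .....

....F
.....
.....
.....
.....
.....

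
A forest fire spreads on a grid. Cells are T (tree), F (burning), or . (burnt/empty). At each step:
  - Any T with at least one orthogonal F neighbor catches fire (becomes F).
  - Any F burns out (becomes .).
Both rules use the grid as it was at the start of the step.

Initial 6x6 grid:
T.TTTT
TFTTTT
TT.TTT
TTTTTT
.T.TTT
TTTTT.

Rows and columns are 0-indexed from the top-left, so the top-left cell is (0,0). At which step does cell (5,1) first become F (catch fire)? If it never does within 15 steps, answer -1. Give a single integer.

Step 1: cell (5,1)='T' (+3 fires, +1 burnt)
Step 2: cell (5,1)='T' (+5 fires, +3 burnt)
Step 3: cell (5,1)='T' (+6 fires, +5 burnt)
Step 4: cell (5,1)='F' (+5 fires, +6 burnt)
  -> target ignites at step 4
Step 5: cell (5,1)='.' (+6 fires, +5 burnt)
Step 6: cell (5,1)='.' (+3 fires, +6 burnt)
Step 7: cell (5,1)='.' (+2 fires, +3 burnt)
Step 8: cell (5,1)='.' (+0 fires, +2 burnt)
  fire out at step 8

4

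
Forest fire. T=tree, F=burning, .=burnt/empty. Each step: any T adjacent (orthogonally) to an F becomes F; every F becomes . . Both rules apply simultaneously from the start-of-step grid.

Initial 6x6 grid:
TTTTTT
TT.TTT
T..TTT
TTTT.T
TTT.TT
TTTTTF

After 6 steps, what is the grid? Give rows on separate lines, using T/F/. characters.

Step 1: 2 trees catch fire, 1 burn out
  TTTTTT
  TT.TTT
  T..TTT
  TTTT.T
  TTT.TF
  TTTTF.
Step 2: 3 trees catch fire, 2 burn out
  TTTTTT
  TT.TTT
  T..TTT
  TTTT.F
  TTT.F.
  TTTF..
Step 3: 2 trees catch fire, 3 burn out
  TTTTTT
  TT.TTT
  T..TTF
  TTTT..
  TTT...
  TTF...
Step 4: 4 trees catch fire, 2 burn out
  TTTTTT
  TT.TTF
  T..TF.
  TTTT..
  TTF...
  TF....
Step 5: 6 trees catch fire, 4 burn out
  TTTTTF
  TT.TF.
  T..F..
  TTFT..
  TF....
  F.....
Step 6: 5 trees catch fire, 6 burn out
  TTTTF.
  TT.F..
  T.....
  TF.F..
  F.....
  ......

TTTTF.
TT.F..
T.....
TF.F..
F.....
......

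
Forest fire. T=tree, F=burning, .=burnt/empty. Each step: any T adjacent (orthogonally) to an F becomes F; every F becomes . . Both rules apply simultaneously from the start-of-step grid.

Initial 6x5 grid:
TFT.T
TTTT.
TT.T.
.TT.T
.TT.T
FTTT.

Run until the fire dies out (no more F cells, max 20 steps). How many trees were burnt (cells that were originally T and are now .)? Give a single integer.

Answer: 16

Derivation:
Step 1: +4 fires, +2 burnt (F count now 4)
Step 2: +5 fires, +4 burnt (F count now 5)
Step 3: +5 fires, +5 burnt (F count now 5)
Step 4: +2 fires, +5 burnt (F count now 2)
Step 5: +0 fires, +2 burnt (F count now 0)
Fire out after step 5
Initially T: 19, now '.': 27
Total burnt (originally-T cells now '.'): 16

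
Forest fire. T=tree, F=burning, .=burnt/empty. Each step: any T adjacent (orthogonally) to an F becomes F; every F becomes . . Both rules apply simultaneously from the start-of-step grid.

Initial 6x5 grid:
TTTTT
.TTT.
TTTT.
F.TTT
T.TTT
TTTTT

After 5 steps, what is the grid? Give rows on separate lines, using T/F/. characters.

Step 1: 2 trees catch fire, 1 burn out
  TTTTT
  .TTT.
  FTTT.
  ..TTT
  F.TTT
  TTTTT
Step 2: 2 trees catch fire, 2 burn out
  TTTTT
  .TTT.
  .FTT.
  ..TTT
  ..TTT
  FTTTT
Step 3: 3 trees catch fire, 2 burn out
  TTTTT
  .FTT.
  ..FT.
  ..TTT
  ..TTT
  .FTTT
Step 4: 5 trees catch fire, 3 burn out
  TFTTT
  ..FT.
  ...F.
  ..FTT
  ..TTT
  ..FTT
Step 5: 6 trees catch fire, 5 burn out
  F.FTT
  ...F.
  .....
  ...FT
  ..FTT
  ...FT

F.FTT
...F.
.....
...FT
..FTT
...FT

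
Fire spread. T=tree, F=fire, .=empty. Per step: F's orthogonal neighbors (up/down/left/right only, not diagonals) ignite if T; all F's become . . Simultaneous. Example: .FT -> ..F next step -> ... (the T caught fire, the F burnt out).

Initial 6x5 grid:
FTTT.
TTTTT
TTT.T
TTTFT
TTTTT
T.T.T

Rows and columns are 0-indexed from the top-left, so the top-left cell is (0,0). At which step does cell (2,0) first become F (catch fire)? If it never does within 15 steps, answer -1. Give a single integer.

Step 1: cell (2,0)='T' (+5 fires, +2 burnt)
Step 2: cell (2,0)='F' (+8 fires, +5 burnt)
  -> target ignites at step 2
Step 3: cell (2,0)='.' (+8 fires, +8 burnt)
Step 4: cell (2,0)='.' (+2 fires, +8 burnt)
Step 5: cell (2,0)='.' (+1 fires, +2 burnt)
Step 6: cell (2,0)='.' (+0 fires, +1 burnt)
  fire out at step 6

2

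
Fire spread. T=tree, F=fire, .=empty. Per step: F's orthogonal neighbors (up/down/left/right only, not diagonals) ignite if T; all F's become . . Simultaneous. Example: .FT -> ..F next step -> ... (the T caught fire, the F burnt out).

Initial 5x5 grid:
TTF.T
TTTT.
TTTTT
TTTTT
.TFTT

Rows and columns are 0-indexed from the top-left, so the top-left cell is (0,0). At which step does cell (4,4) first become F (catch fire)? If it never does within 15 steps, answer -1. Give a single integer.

Step 1: cell (4,4)='T' (+5 fires, +2 burnt)
Step 2: cell (4,4)='F' (+7 fires, +5 burnt)
  -> target ignites at step 2
Step 3: cell (4,4)='.' (+5 fires, +7 burnt)
Step 4: cell (4,4)='.' (+2 fires, +5 burnt)
Step 5: cell (4,4)='.' (+0 fires, +2 burnt)
  fire out at step 5

2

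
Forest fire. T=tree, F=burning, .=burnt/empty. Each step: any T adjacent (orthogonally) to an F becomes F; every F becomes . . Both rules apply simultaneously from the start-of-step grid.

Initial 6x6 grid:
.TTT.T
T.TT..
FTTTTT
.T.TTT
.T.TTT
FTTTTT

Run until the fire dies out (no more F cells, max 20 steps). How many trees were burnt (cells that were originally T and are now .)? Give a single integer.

Answer: 24

Derivation:
Step 1: +3 fires, +2 burnt (F count now 3)
Step 2: +4 fires, +3 burnt (F count now 4)
Step 3: +3 fires, +4 burnt (F count now 3)
Step 4: +6 fires, +3 burnt (F count now 6)
Step 5: +6 fires, +6 burnt (F count now 6)
Step 6: +2 fires, +6 burnt (F count now 2)
Step 7: +0 fires, +2 burnt (F count now 0)
Fire out after step 7
Initially T: 25, now '.': 35
Total burnt (originally-T cells now '.'): 24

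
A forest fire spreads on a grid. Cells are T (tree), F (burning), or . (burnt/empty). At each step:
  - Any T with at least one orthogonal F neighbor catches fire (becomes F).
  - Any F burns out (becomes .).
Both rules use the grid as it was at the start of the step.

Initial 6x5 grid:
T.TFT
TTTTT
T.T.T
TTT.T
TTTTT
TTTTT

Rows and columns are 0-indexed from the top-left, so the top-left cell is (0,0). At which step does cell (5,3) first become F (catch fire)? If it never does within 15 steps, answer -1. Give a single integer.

Step 1: cell (5,3)='T' (+3 fires, +1 burnt)
Step 2: cell (5,3)='T' (+2 fires, +3 burnt)
Step 3: cell (5,3)='T' (+3 fires, +2 burnt)
Step 4: cell (5,3)='T' (+3 fires, +3 burnt)
Step 5: cell (5,3)='T' (+5 fires, +3 burnt)
Step 6: cell (5,3)='T' (+5 fires, +5 burnt)
Step 7: cell (5,3)='F' (+3 fires, +5 burnt)
  -> target ignites at step 7
Step 8: cell (5,3)='.' (+1 fires, +3 burnt)
Step 9: cell (5,3)='.' (+0 fires, +1 burnt)
  fire out at step 9

7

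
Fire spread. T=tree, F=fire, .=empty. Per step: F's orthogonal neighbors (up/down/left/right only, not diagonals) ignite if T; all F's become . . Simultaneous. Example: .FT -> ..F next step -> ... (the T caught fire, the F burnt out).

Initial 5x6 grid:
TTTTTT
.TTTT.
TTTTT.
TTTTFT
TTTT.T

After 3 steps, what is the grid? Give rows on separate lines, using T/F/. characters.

Step 1: 3 trees catch fire, 1 burn out
  TTTTTT
  .TTTT.
  TTTTF.
  TTTF.F
  TTTT.T
Step 2: 5 trees catch fire, 3 burn out
  TTTTTT
  .TTTF.
  TTTF..
  TTF...
  TTTF.F
Step 3: 5 trees catch fire, 5 burn out
  TTTTFT
  .TTF..
  TTF...
  TF....
  TTF...

TTTTFT
.TTF..
TTF...
TF....
TTF...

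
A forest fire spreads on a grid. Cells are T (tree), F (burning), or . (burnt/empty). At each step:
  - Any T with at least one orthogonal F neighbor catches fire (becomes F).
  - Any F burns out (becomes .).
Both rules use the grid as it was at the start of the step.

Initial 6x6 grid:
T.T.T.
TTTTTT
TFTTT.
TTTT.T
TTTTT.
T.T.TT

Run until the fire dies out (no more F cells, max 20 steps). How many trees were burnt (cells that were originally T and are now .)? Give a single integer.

Answer: 26

Derivation:
Step 1: +4 fires, +1 burnt (F count now 4)
Step 2: +6 fires, +4 burnt (F count now 6)
Step 3: +7 fires, +6 burnt (F count now 7)
Step 4: +4 fires, +7 burnt (F count now 4)
Step 5: +3 fires, +4 burnt (F count now 3)
Step 6: +1 fires, +3 burnt (F count now 1)
Step 7: +1 fires, +1 burnt (F count now 1)
Step 8: +0 fires, +1 burnt (F count now 0)
Fire out after step 8
Initially T: 27, now '.': 35
Total burnt (originally-T cells now '.'): 26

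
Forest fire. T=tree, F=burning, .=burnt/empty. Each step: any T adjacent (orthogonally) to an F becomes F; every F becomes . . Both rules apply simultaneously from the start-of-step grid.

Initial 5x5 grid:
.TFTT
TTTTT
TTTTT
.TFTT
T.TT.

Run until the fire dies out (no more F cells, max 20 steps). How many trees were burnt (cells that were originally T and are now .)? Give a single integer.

Step 1: +7 fires, +2 burnt (F count now 7)
Step 2: +7 fires, +7 burnt (F count now 7)
Step 3: +4 fires, +7 burnt (F count now 4)
Step 4: +0 fires, +4 burnt (F count now 0)
Fire out after step 4
Initially T: 19, now '.': 24
Total burnt (originally-T cells now '.'): 18

Answer: 18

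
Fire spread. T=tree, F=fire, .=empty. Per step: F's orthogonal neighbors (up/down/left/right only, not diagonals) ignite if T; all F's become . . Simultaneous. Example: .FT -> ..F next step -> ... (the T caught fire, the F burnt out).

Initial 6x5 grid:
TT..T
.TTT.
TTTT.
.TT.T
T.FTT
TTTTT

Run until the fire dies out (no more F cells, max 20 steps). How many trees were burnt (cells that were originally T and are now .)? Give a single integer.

Step 1: +3 fires, +1 burnt (F count now 3)
Step 2: +5 fires, +3 burnt (F count now 5)
Step 3: +6 fires, +5 burnt (F count now 6)
Step 4: +4 fires, +6 burnt (F count now 4)
Step 5: +1 fires, +4 burnt (F count now 1)
Step 6: +1 fires, +1 burnt (F count now 1)
Step 7: +0 fires, +1 burnt (F count now 0)
Fire out after step 7
Initially T: 21, now '.': 29
Total burnt (originally-T cells now '.'): 20

Answer: 20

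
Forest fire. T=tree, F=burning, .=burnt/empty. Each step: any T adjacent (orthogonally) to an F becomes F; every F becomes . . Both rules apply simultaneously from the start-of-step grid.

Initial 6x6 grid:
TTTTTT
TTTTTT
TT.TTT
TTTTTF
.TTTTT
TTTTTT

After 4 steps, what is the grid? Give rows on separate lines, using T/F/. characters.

Step 1: 3 trees catch fire, 1 burn out
  TTTTTT
  TTTTTT
  TT.TTF
  TTTTF.
  .TTTTF
  TTTTTT
Step 2: 5 trees catch fire, 3 burn out
  TTTTTT
  TTTTTF
  TT.TF.
  TTTF..
  .TTTF.
  TTTTTF
Step 3: 6 trees catch fire, 5 burn out
  TTTTTF
  TTTTF.
  TT.F..
  TTF...
  .TTF..
  TTTTF.
Step 4: 5 trees catch fire, 6 burn out
  TTTTF.
  TTTF..
  TT....
  TF....
  .TF...
  TTTF..

TTTTF.
TTTF..
TT....
TF....
.TF...
TTTF..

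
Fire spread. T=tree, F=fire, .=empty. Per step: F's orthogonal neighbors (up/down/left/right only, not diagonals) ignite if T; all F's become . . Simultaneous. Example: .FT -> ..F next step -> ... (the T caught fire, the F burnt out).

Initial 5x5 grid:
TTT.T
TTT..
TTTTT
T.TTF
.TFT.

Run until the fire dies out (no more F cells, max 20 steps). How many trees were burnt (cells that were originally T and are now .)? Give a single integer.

Step 1: +5 fires, +2 burnt (F count now 5)
Step 2: +2 fires, +5 burnt (F count now 2)
Step 3: +2 fires, +2 burnt (F count now 2)
Step 4: +3 fires, +2 burnt (F count now 3)
Step 5: +3 fires, +3 burnt (F count now 3)
Step 6: +1 fires, +3 burnt (F count now 1)
Step 7: +0 fires, +1 burnt (F count now 0)
Fire out after step 7
Initially T: 17, now '.': 24
Total burnt (originally-T cells now '.'): 16

Answer: 16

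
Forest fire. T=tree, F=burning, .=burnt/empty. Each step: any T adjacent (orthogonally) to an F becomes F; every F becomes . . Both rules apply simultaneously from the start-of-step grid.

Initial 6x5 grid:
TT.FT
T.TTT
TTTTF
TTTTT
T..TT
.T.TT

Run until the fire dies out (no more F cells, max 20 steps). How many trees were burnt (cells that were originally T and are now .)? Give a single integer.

Answer: 21

Derivation:
Step 1: +5 fires, +2 burnt (F count now 5)
Step 2: +4 fires, +5 burnt (F count now 4)
Step 3: +4 fires, +4 burnt (F count now 4)
Step 4: +3 fires, +4 burnt (F count now 3)
Step 5: +2 fires, +3 burnt (F count now 2)
Step 6: +2 fires, +2 burnt (F count now 2)
Step 7: +1 fires, +2 burnt (F count now 1)
Step 8: +0 fires, +1 burnt (F count now 0)
Fire out after step 8
Initially T: 22, now '.': 29
Total burnt (originally-T cells now '.'): 21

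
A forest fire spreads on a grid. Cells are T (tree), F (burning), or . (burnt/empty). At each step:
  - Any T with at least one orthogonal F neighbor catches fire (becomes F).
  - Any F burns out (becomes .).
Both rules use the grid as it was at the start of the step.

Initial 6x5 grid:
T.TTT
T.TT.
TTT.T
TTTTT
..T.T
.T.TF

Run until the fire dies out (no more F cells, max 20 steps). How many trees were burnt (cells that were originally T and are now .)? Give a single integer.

Answer: 19

Derivation:
Step 1: +2 fires, +1 burnt (F count now 2)
Step 2: +1 fires, +2 burnt (F count now 1)
Step 3: +2 fires, +1 burnt (F count now 2)
Step 4: +1 fires, +2 burnt (F count now 1)
Step 5: +3 fires, +1 burnt (F count now 3)
Step 6: +3 fires, +3 burnt (F count now 3)
Step 7: +3 fires, +3 burnt (F count now 3)
Step 8: +2 fires, +3 burnt (F count now 2)
Step 9: +2 fires, +2 burnt (F count now 2)
Step 10: +0 fires, +2 burnt (F count now 0)
Fire out after step 10
Initially T: 20, now '.': 29
Total burnt (originally-T cells now '.'): 19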